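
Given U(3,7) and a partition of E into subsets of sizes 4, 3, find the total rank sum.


r(Ai) = min(|Ai|, 3) for each part.
Sum = min(4,3) + min(3,3)
    = 3 + 3
    = 6.

6


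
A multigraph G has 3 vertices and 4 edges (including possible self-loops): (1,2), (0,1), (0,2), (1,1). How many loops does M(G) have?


In a graphic matroid, a loop is a self-loop edge (u,u) with rank 0.
Examining all 4 edges for self-loops...
Self-loops found: (1,1)
Number of loops = 1.

1


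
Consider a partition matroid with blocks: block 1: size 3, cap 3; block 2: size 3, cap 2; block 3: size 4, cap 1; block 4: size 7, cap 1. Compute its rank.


Rank of a partition matroid = sum of min(|Si|, ci) for each block.
= min(3,3) + min(3,2) + min(4,1) + min(7,1)
= 3 + 2 + 1 + 1
= 7.

7


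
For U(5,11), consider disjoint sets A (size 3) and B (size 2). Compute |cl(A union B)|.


|A union B| = 3 + 2 = 5 (disjoint).
In U(5,11), cl(S) = S if |S| < 5, else cl(S) = E.
Since 5 >= 5, cl(A union B) = E.
|cl(A union B)| = 11.

11


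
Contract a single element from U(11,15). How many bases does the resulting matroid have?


Contracting e from U(11,15) gives U(10,14).
Bases of U(10,14) = (14 choose 10) = 1001.

1001


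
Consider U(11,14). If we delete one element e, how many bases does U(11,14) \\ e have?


Deleting e from U(11,14) gives U(11,13) since n > r.
Bases of U(11,13) = C(13,11) = 13! / (11! * 2!) = 78.

78


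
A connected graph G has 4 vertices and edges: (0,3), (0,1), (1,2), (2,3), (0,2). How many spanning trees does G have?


By Kirchhoff's matrix tree theorem, the number of spanning trees equals
the determinant of any cofactor of the Laplacian matrix L.
G has 4 vertices and 5 edges.
Computing the (3 x 3) cofactor determinant gives 8.

8


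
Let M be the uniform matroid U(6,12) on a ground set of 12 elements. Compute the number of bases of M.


Bases of U(6,12) are all 6-element subsets of the 12-element ground set.
Number of bases = C(12,6).
C(12,6) = 924.

924


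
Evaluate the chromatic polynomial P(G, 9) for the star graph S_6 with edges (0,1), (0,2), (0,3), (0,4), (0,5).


P(tree, k) = k * (k-1)^(5) for any tree on 6 vertices.
P(9) = 9 * 8^5 = 9 * 32768 = 294912.

294912


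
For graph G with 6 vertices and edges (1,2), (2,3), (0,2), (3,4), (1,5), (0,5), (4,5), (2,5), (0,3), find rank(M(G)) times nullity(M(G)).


r(M) = |V| - c = 6 - 1 = 5.
nullity = |E| - r(M) = 9 - 5 = 4.
Product = 5 * 4 = 20.

20


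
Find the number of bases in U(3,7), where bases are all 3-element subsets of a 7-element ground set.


Bases of U(3,7) are all 3-element subsets of the 7-element ground set.
Number of bases = C(7,3).
C(7,3) = 7! / (3! * 4!) = 35.

35


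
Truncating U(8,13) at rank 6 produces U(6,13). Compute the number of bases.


Truncating U(8,13) to rank 6 gives U(6,13).
Bases of U(6,13) are all 6-element subsets of 13 elements.
Number of bases = C(13,6) = 1716.

1716


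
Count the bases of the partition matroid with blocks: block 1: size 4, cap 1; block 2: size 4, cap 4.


A basis picks exactly ci elements from block i.
Number of bases = product of C(|Si|, ci).
= C(4,1) * C(4,4)
= 4 * 1
= 4.

4


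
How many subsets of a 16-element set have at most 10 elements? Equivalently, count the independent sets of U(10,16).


Independent sets of U(10,16) are all subsets of size <= 10.
Count = (16 choose 0) + (16 choose 1) + (16 choose 2) + (16 choose 3) + (16 choose 4) + (16 choose 5) + (16 choose 6) + (16 choose 7) + (16 choose 8) + (16 choose 9) + (16 choose 10)
     = 1 + 16 + 120 + 560 + 1820 + 4368 + 8008 + 11440 + 12870 + 11440 + 8008
     = 58651.

58651


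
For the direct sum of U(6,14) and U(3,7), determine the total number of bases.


Bases of a direct sum M1 + M2: |B| = |B(M1)| * |B(M2)|.
|B(U(6,14))| = C(14,6) = 3003.
|B(U(3,7))| = C(7,3) = 35.
Total bases = 3003 * 35 = 105105.

105105


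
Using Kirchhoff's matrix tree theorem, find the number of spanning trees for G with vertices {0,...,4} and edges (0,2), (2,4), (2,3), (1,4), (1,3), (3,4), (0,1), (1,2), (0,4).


By Kirchhoff's matrix tree theorem, the number of spanning trees equals
the determinant of any cofactor of the Laplacian matrix L.
G has 5 vertices and 9 edges.
Computing the (4 x 4) cofactor determinant gives 75.

75


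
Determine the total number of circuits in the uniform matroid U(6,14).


In U(6,14), circuits are the (7)-element subsets.
Any set of 7 elements is dependent, and removing any one element gives
an independent set of size 6, so it is a minimal dependent set.
Number of circuits = C(14,7) = 14! / (7! * 7!) = 3432.

3432


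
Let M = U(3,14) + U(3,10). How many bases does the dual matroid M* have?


(M1+M2)* = M1* + M2*.
M1* = U(11,14), bases: C(14,11) = 364.
M2* = U(7,10), bases: C(10,7) = 120.
|B(M*)| = 364 * 120 = 43680.

43680


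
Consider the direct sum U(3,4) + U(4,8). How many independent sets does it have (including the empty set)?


For a direct sum, |I(M1+M2)| = |I(M1)| * |I(M2)|.
|I(U(3,4))| = sum C(4,k) for k=0..3 = 15.
|I(U(4,8))| = sum C(8,k) for k=0..4 = 163.
Total = 15 * 163 = 2445.

2445


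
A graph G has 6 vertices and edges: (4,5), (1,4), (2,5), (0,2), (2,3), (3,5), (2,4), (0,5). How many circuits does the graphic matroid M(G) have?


A circuit in a graphic matroid = edge set of a simple cycle.
G has 6 vertices and 8 edges.
Enumerating all minimal edge subsets forming cycles...
Total circuits found: 6.

6


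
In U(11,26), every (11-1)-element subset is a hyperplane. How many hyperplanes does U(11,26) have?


Hyperplanes of U(11,26) are flats of rank 10.
In a uniform matroid, these are exactly the (10)-element subsets.
Count = (26 choose 10) = 5311735.

5311735


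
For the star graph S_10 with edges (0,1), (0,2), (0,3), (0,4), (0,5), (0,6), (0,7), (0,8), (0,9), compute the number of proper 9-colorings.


P(tree, k) = k * (k-1)^(9) for any tree on 10 vertices.
P(9) = 9 * 8^9 = 9 * 134217728 = 1207959552.

1207959552


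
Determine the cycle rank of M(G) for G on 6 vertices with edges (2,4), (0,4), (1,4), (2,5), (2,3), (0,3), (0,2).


Cycle rank (nullity) = |E| - r(M) = |E| - (|V| - c).
|E| = 7, |V| = 6, c = 1.
Nullity = 7 - (6 - 1) = 7 - 5 = 2.

2


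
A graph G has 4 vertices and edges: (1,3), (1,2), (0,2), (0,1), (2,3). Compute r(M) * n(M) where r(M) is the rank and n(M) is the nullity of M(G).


r(M) = |V| - c = 4 - 1 = 3.
nullity = |E| - r(M) = 5 - 3 = 2.
Product = 3 * 2 = 6.

6


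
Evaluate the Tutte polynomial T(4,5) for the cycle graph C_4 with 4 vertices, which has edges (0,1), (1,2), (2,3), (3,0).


T(C_4; x,y) = x + x^2 + ... + x^(3) + y.
T(4,5) = 4^1 + 4^2 + 4^3 + 5
= 4 + 16 + 64 + 5
= 89.

89


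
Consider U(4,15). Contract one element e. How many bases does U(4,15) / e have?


Contracting e from U(4,15) gives U(3,14).
Bases of U(3,14) = C(14,3) = (14 * 13 * 12) / (1 * 2 * 3) = 364.

364


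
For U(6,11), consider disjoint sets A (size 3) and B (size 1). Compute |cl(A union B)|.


|A union B| = 3 + 1 = 4 (disjoint).
In U(6,11), cl(S) = S if |S| < 6, else cl(S) = E.
Since 4 < 6, cl(A union B) = A union B.
|cl(A union B)| = 4.

4


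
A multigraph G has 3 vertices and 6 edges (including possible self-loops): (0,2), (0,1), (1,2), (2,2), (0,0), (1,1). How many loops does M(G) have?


In a graphic matroid, a loop is a self-loop edge (u,u) with rank 0.
Examining all 6 edges for self-loops...
Self-loops found: (2,2), (0,0), (1,1)
Number of loops = 3.

3


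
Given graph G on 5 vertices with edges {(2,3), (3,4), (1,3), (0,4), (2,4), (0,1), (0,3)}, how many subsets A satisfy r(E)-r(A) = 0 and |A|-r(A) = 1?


R(x,y) = sum over A in 2^E of x^(r(E)-r(A)) * y^(|A|-r(A)).
G has 5 vertices, 7 edges. r(E) = 4.
Enumerate all 2^7 = 128 subsets.
Count subsets with r(E)-r(A)=0 and |A|-r(A)=1: 19.

19


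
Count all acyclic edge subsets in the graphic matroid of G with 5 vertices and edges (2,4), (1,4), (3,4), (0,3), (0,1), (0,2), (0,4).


An independent set in a graphic matroid is an acyclic edge subset.
G has 5 vertices and 7 edges.
Enumerate all 2^7 = 128 subsets, checking for acyclicity.
Total independent sets = 81.

81


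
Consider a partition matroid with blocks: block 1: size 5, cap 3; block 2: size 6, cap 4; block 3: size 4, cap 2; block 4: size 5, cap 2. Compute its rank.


Rank of a partition matroid = sum of min(|Si|, ci) for each block.
= min(5,3) + min(6,4) + min(4,2) + min(5,2)
= 3 + 4 + 2 + 2
= 11.

11


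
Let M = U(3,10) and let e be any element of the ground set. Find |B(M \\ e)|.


Deleting e from U(3,10) gives U(3,9) since n > r.
Bases of U(3,9) = C(9,3) = (9 * 8 * 7) / (1 * 2 * 3) = 84.

84


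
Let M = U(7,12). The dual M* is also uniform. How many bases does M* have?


The dual of U(r,n) is U(n-r, n) = U(5,12).
Bases of U(5,12) are all (5)-element subsets.
|B(M*)| = C(12,5) = 792.

792


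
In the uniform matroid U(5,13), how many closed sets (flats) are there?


Flats of U(5,13): every subset of size < 5 is a flat, plus E itself.
Count = C(13,0) + C(13,1) + C(13,2) + C(13,3) + C(13,4) + 1
     = 1 + 13 + 78 + 286 + 715 + 1
     = 1094.

1094


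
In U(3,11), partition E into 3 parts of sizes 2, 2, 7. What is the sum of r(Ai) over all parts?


r(Ai) = min(|Ai|, 3) for each part.
Sum = min(2,3) + min(2,3) + min(7,3)
    = 2 + 2 + 3
    = 7.

7


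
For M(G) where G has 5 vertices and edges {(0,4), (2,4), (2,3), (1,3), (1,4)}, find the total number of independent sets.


An independent set in a graphic matroid is an acyclic edge subset.
G has 5 vertices and 5 edges.
Enumerate all 2^5 = 32 subsets, checking for acyclicity.
Total independent sets = 30.

30


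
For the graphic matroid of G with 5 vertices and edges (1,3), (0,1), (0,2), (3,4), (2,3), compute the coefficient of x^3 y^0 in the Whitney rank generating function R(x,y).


R(x,y) = sum over A in 2^E of x^(r(E)-r(A)) * y^(|A|-r(A)).
G has 5 vertices, 5 edges. r(E) = 4.
Enumerate all 2^5 = 32 subsets.
Count subsets with r(E)-r(A)=3 and |A|-r(A)=0: 5.

5


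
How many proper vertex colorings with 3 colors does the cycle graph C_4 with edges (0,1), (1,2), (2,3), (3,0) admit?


P(C_4, k) = (k-1)^4 + (-1)^4*(k-1).
P(3) = (2)^4 + 2
= 16 + 2 = 18.

18


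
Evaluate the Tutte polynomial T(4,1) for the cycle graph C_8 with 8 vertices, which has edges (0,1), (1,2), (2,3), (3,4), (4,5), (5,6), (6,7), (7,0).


T(C_8; x,y) = x + x^2 + ... + x^(7) + y.
T(4,1) = 4^1 + 4^2 + 4^3 + 4^4 + 4^5 + 4^6 + 4^7 + 1
= 4 + 16 + 64 + 256 + 1024 + 4096 + 16384 + 1
= 21845.

21845


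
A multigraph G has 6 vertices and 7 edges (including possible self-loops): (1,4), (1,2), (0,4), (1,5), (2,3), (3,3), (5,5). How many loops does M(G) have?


In a graphic matroid, a loop is a self-loop edge (u,u) with rank 0.
Examining all 7 edges for self-loops...
Self-loops found: (3,3), (5,5)
Number of loops = 2.

2


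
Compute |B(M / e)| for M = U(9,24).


Contracting e from U(9,24) gives U(8,23).
Bases of U(8,23) = (23 choose 8) = 490314.

490314


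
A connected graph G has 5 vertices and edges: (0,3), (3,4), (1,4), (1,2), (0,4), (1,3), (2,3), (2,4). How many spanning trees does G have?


By Kirchhoff's matrix tree theorem, the number of spanning trees equals
the determinant of any cofactor of the Laplacian matrix L.
G has 5 vertices and 8 edges.
Computing the (4 x 4) cofactor determinant gives 40.

40


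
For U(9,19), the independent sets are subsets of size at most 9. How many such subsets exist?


Independent sets of U(9,19) are all subsets of size <= 9.
Count = (19 choose 0) + (19 choose 1) + (19 choose 2) + (19 choose 3) + (19 choose 4) + (19 choose 5) + (19 choose 6) + (19 choose 7) + (19 choose 8) + (19 choose 9)
     = 1 + 19 + 171 + 969 + 3876 + 11628 + 27132 + 50388 + 75582 + 92378
     = 262144.

262144


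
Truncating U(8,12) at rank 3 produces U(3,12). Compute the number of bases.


Truncating U(8,12) to rank 3 gives U(3,12).
Bases of U(3,12) are all 3-element subsets of 12 elements.
Number of bases = C(12,3) = 12! / (3! * 9!) = 220.

220


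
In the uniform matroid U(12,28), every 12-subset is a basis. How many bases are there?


Bases of U(12,28) are all 12-element subsets of the 28-element ground set.
Number of bases = C(28,12).
(28 choose 12) = 30421755.

30421755


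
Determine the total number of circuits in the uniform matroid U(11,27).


In U(11,27), circuits are the (12)-element subsets.
Any set of 12 elements is dependent, and removing any one element gives
an independent set of size 11, so it is a minimal dependent set.
Number of circuits = C(27,12) = 27! / (12! * 15!) = 17383860.

17383860


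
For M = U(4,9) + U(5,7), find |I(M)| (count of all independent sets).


For a direct sum, |I(M1+M2)| = |I(M1)| * |I(M2)|.
|I(U(4,9))| = sum C(9,k) for k=0..4 = 256.
|I(U(5,7))| = sum C(7,k) for k=0..5 = 120.
Total = 256 * 120 = 30720.

30720


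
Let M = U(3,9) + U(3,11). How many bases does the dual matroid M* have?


(M1+M2)* = M1* + M2*.
M1* = U(6,9), bases: C(9,6) = 84.
M2* = U(8,11), bases: C(11,8) = 165.
|B(M*)| = 84 * 165 = 13860.

13860


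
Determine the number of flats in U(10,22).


Flats of U(10,22): every subset of size < 10 is a flat, plus E itself.
Count = C(22,0) + C(22,1) + C(22,2) + C(22,3) + C(22,4) + C(22,5) + C(22,6) + C(22,7) + C(22,8) + C(22,9) + 1
     = 1 + 22 + 231 + 1540 + 7315 + 26334 + 74613 + 170544 + 319770 + 497420 + 1
     = 1097791.

1097791


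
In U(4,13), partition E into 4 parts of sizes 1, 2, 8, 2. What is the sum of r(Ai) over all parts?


r(Ai) = min(|Ai|, 4) for each part.
Sum = min(1,4) + min(2,4) + min(8,4) + min(2,4)
    = 1 + 2 + 4 + 2
    = 9.

9


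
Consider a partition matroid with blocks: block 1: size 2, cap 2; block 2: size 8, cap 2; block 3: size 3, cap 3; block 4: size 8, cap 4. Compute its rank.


Rank of a partition matroid = sum of min(|Si|, ci) for each block.
= min(2,2) + min(8,2) + min(3,3) + min(8,4)
= 2 + 2 + 3 + 4
= 11.

11


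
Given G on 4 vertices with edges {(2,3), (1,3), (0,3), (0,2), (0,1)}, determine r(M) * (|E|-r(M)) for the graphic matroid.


r(M) = |V| - c = 4 - 1 = 3.
nullity = |E| - r(M) = 5 - 3 = 2.
Product = 3 * 2 = 6.

6


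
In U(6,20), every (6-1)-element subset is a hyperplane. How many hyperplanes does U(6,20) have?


Hyperplanes of U(6,20) are flats of rank 5.
In a uniform matroid, these are exactly the (5)-element subsets.
Count = (20 choose 5) = 15504.

15504


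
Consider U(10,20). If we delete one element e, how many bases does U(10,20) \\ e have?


Deleting e from U(10,20) gives U(10,19) since n > r.
Bases of U(10,19) = (19 choose 10) = 92378.

92378


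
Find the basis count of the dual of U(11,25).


The dual of U(r,n) is U(n-r, n) = U(14,25).
Bases of U(14,25) are all (14)-element subsets.
|B(M*)| = (25 choose 14) = 4457400.

4457400


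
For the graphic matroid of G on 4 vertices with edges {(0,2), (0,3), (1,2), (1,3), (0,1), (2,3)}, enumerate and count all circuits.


A circuit in a graphic matroid = edge set of a simple cycle.
G has 4 vertices and 6 edges.
Enumerating all minimal edge subsets forming cycles...
Total circuits found: 7.

7


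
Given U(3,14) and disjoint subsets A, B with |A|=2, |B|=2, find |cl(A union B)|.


|A union B| = 2 + 2 = 4 (disjoint).
In U(3,14), cl(S) = S if |S| < 3, else cl(S) = E.
Since 4 >= 3, cl(A union B) = E.
|cl(A union B)| = 14.

14


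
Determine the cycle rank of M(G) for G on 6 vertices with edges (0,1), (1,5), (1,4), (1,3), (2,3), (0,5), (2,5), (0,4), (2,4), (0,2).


Cycle rank (nullity) = |E| - r(M) = |E| - (|V| - c).
|E| = 10, |V| = 6, c = 1.
Nullity = 10 - (6 - 1) = 10 - 5 = 5.

5


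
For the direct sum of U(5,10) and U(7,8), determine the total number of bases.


Bases of a direct sum M1 + M2: |B| = |B(M1)| * |B(M2)|.
|B(U(5,10))| = C(10,5) = 252.
|B(U(7,8))| = C(8,7) = 8.
Total bases = 252 * 8 = 2016.

2016


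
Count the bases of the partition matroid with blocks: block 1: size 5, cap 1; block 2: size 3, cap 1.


A basis picks exactly ci elements from block i.
Number of bases = product of C(|Si|, ci).
= C(5,1) * C(3,1)
= 5 * 3
= 15.

15


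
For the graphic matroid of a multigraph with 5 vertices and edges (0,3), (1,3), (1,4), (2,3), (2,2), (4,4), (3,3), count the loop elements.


In a graphic matroid, a loop is a self-loop edge (u,u) with rank 0.
Examining all 7 edges for self-loops...
Self-loops found: (2,2), (4,4), (3,3)
Number of loops = 3.

3


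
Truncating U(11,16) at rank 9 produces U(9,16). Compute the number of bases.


Truncating U(11,16) to rank 9 gives U(9,16).
Bases of U(9,16) are all 9-element subsets of 16 elements.
Number of bases = C(16,9) = 16! / (9! * 7!) = 11440.

11440


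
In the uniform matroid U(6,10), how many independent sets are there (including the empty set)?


Independent sets of U(6,10) are all subsets of size <= 6.
Count = C(10,0) + C(10,1) + C(10,2) + C(10,3) + C(10,4) + C(10,5) + C(10,6)
     = 1 + 10 + 45 + 120 + 210 + 252 + 210
     = 848.

848


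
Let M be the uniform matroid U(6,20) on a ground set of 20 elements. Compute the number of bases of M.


Bases of U(6,20) are all 6-element subsets of the 20-element ground set.
Number of bases = C(20,6).
(20 choose 6) = 38760.

38760


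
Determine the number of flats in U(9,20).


Flats of U(9,20): every subset of size < 9 is a flat, plus E itself.
Count = C(20,0) + C(20,1) + C(20,2) + C(20,3) + C(20,4) + C(20,5) + C(20,6) + C(20,7) + C(20,8) + 1
     = 1 + 20 + 190 + 1140 + 4845 + 15504 + 38760 + 77520 + 125970 + 1
     = 263951.

263951


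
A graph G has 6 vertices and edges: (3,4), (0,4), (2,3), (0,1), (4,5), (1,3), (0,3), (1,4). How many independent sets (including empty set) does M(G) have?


An independent set in a graphic matroid is an acyclic edge subset.
G has 6 vertices and 8 edges.
Enumerate all 2^8 = 256 subsets, checking for acyclicity.
Total independent sets = 152.

152


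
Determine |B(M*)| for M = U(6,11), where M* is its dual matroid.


The dual of U(r,n) is U(n-r, n) = U(5,11).
Bases of U(5,11) are all (5)-element subsets.
|B(M*)| = (11 choose 5) = 462.

462


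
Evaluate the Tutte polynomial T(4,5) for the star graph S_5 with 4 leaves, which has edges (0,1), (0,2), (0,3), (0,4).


A star on 5 vertices is a tree with 4 edges.
T(x,y) = x^(4) for any tree.
T(4,5) = 4^4 = 256.

256


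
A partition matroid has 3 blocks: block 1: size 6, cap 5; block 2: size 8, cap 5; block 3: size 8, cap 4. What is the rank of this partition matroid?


Rank of a partition matroid = sum of min(|Si|, ci) for each block.
= min(6,5) + min(8,5) + min(8,4)
= 5 + 5 + 4
= 14.

14


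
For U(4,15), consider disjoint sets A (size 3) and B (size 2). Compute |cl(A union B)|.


|A union B| = 3 + 2 = 5 (disjoint).
In U(4,15), cl(S) = S if |S| < 4, else cl(S) = E.
Since 5 >= 4, cl(A union B) = E.
|cl(A union B)| = 15.

15


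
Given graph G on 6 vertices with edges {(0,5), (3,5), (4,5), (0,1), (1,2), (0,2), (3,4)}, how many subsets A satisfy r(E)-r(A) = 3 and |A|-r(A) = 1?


R(x,y) = sum over A in 2^E of x^(r(E)-r(A)) * y^(|A|-r(A)).
G has 6 vertices, 7 edges. r(E) = 5.
Enumerate all 2^7 = 128 subsets.
Count subsets with r(E)-r(A)=3 and |A|-r(A)=1: 2.

2


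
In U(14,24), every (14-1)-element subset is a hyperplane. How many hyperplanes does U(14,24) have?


Hyperplanes of U(14,24) are flats of rank 13.
In a uniform matroid, these are exactly the (13)-element subsets.
Count = (24 choose 13) = 2496144.

2496144


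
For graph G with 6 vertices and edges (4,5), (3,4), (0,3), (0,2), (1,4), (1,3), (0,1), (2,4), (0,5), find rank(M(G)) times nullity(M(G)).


r(M) = |V| - c = 6 - 1 = 5.
nullity = |E| - r(M) = 9 - 5 = 4.
Product = 5 * 4 = 20.

20


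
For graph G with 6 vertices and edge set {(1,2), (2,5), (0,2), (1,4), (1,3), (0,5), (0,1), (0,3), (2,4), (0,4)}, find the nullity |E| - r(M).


Cycle rank (nullity) = |E| - r(M) = |E| - (|V| - c).
|E| = 10, |V| = 6, c = 1.
Nullity = 10 - (6 - 1) = 10 - 5 = 5.

5


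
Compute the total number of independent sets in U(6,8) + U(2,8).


For a direct sum, |I(M1+M2)| = |I(M1)| * |I(M2)|.
|I(U(6,8))| = sum C(8,k) for k=0..6 = 247.
|I(U(2,8))| = sum C(8,k) for k=0..2 = 37.
Total = 247 * 37 = 9139.

9139


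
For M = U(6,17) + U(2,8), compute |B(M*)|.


(M1+M2)* = M1* + M2*.
M1* = U(11,17), bases: C(17,11) = 12376.
M2* = U(6,8), bases: C(8,6) = 28.
|B(M*)| = 12376 * 28 = 346528.

346528


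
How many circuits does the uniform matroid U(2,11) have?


In U(2,11), circuits are the (3)-element subsets.
Any set of 3 elements is dependent, and removing any one element gives
an independent set of size 2, so it is a minimal dependent set.
Number of circuits = C(11,3) = 11! / (3! * 8!) = 165.

165


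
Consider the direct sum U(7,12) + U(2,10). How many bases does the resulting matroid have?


Bases of a direct sum M1 + M2: |B| = |B(M1)| * |B(M2)|.
|B(U(7,12))| = C(12,7) = 792.
|B(U(2,10))| = C(10,2) = 45.
Total bases = 792 * 45 = 35640.

35640


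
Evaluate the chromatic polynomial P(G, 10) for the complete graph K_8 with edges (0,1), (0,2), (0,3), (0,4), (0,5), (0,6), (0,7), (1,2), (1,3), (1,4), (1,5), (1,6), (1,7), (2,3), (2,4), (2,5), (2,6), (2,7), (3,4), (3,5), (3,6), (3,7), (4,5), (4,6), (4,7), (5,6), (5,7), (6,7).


P(K_8, k) = k(k-1)(k-2)...(k-7).
P(10) = (10) * (9) * (8) * (7) * (6) * (5) * (4) * (3) = 1814400.

1814400


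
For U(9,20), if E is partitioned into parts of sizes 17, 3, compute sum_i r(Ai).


r(Ai) = min(|Ai|, 9) for each part.
Sum = min(17,9) + min(3,9)
    = 9 + 3
    = 12.

12


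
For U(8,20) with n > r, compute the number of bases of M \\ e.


Deleting e from U(8,20) gives U(8,19) since n > r.
Bases of U(8,19) = (19 choose 8) = 75582.

75582


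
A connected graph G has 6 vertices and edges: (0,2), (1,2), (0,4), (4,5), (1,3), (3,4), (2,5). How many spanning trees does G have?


By Kirchhoff's matrix tree theorem, the number of spanning trees equals
the determinant of any cofactor of the Laplacian matrix L.
G has 6 vertices and 7 edges.
Computing the (5 x 5) cofactor determinant gives 16.

16


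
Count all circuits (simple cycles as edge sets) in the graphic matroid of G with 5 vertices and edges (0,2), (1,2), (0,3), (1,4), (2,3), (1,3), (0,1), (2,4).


A circuit in a graphic matroid = edge set of a simple cycle.
G has 5 vertices and 8 edges.
Enumerating all minimal edge subsets forming cycles...
Total circuits found: 12.

12


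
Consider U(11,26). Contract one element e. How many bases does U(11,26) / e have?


Contracting e from U(11,26) gives U(10,25).
Bases of U(10,25) = (25 choose 10) = 3268760.

3268760


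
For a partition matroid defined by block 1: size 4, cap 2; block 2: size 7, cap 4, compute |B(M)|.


A basis picks exactly ci elements from block i.
Number of bases = product of C(|Si|, ci).
= C(4,2) * C(7,4)
= 6 * 35
= 210.

210


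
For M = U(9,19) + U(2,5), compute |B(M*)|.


(M1+M2)* = M1* + M2*.
M1* = U(10,19), bases: C(19,10) = 92378.
M2* = U(3,5), bases: C(5,3) = 10.
|B(M*)| = 92378 * 10 = 923780.

923780


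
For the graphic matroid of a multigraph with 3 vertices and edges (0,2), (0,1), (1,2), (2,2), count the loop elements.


In a graphic matroid, a loop is a self-loop edge (u,u) with rank 0.
Examining all 4 edges for self-loops...
Self-loops found: (2,2)
Number of loops = 1.

1


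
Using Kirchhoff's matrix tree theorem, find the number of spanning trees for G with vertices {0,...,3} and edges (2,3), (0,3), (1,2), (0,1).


By Kirchhoff's matrix tree theorem, the number of spanning trees equals
the determinant of any cofactor of the Laplacian matrix L.
G has 4 vertices and 4 edges.
Computing the (3 x 3) cofactor determinant gives 4.

4


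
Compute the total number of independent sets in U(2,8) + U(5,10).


For a direct sum, |I(M1+M2)| = |I(M1)| * |I(M2)|.
|I(U(2,8))| = sum C(8,k) for k=0..2 = 37.
|I(U(5,10))| = sum C(10,k) for k=0..5 = 638.
Total = 37 * 638 = 23606.

23606


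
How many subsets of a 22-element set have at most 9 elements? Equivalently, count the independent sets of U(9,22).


Independent sets of U(9,22) are all subsets of size <= 9.
Count = (22 choose 0) + (22 choose 1) + (22 choose 2) + (22 choose 3) + (22 choose 4) + (22 choose 5) + (22 choose 6) + (22 choose 7) + (22 choose 8) + (22 choose 9)
     = 1 + 22 + 231 + 1540 + 7315 + 26334 + 74613 + 170544 + 319770 + 497420
     = 1097790.

1097790


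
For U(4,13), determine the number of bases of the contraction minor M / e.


Contracting e from U(4,13) gives U(3,12).
Bases of U(3,12) = C(12,3) = (12 * 11 * 10) / (1 * 2 * 3) = 220.

220


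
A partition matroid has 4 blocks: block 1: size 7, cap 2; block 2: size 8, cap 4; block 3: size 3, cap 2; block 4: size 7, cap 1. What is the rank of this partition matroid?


Rank of a partition matroid = sum of min(|Si|, ci) for each block.
= min(7,2) + min(8,4) + min(3,2) + min(7,1)
= 2 + 4 + 2 + 1
= 9.

9


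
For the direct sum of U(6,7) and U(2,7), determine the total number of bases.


Bases of a direct sum M1 + M2: |B| = |B(M1)| * |B(M2)|.
|B(U(6,7))| = C(7,6) = 7.
|B(U(2,7))| = C(7,2) = 21.
Total bases = 7 * 21 = 147.

147


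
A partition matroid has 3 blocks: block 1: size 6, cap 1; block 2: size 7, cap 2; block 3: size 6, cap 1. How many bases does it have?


A basis picks exactly ci elements from block i.
Number of bases = product of C(|Si|, ci).
= C(6,1) * C(7,2) * C(6,1)
= 6 * 21 * 6
= 756.

756


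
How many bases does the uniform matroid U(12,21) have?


Bases of U(12,21) are all 12-element subsets of the 21-element ground set.
Number of bases = C(21,12).
(21 choose 12) = 293930.

293930


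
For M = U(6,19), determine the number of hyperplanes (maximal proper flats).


Hyperplanes of U(6,19) are flats of rank 5.
In a uniform matroid, these are exactly the (5)-element subsets.
Count = C(19,5) = 19! / (5! * 14!) = 11628.

11628


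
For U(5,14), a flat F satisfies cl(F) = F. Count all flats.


Flats of U(5,14): every subset of size < 5 is a flat, plus E itself.
Count = C(14,0) + C(14,1) + C(14,2) + C(14,3) + C(14,4) + 1
     = 1 + 14 + 91 + 364 + 1001 + 1
     = 1472.

1472


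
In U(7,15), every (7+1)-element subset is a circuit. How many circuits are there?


In U(7,15), circuits are the (8)-element subsets.
Any set of 8 elements is dependent, and removing any one element gives
an independent set of size 7, so it is a minimal dependent set.
Number of circuits = C(15,8) = 15! / (8! * 7!) = 6435.

6435


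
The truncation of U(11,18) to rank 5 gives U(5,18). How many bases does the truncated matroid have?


Truncating U(11,18) to rank 5 gives U(5,18).
Bases of U(5,18) are all 5-element subsets of 18 elements.
Number of bases = C(18,5) = 18! / (5! * 13!) = 8568.

8568


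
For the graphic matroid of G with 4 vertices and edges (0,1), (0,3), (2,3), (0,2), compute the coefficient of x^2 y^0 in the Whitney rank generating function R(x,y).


R(x,y) = sum over A in 2^E of x^(r(E)-r(A)) * y^(|A|-r(A)).
G has 4 vertices, 4 edges. r(E) = 3.
Enumerate all 2^4 = 16 subsets.
Count subsets with r(E)-r(A)=2 and |A|-r(A)=0: 4.

4


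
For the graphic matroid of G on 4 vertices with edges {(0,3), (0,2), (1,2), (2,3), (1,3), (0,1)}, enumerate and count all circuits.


A circuit in a graphic matroid = edge set of a simple cycle.
G has 4 vertices and 6 edges.
Enumerating all minimal edge subsets forming cycles...
Total circuits found: 7.

7


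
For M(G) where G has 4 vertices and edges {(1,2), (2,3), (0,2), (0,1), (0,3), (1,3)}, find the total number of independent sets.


An independent set in a graphic matroid is an acyclic edge subset.
G has 4 vertices and 6 edges.
Enumerate all 2^6 = 64 subsets, checking for acyclicity.
Total independent sets = 38.

38


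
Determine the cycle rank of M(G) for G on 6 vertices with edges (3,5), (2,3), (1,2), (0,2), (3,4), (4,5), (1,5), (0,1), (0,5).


Cycle rank (nullity) = |E| - r(M) = |E| - (|V| - c).
|E| = 9, |V| = 6, c = 1.
Nullity = 9 - (6 - 1) = 9 - 5 = 4.

4


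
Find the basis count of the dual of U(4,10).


The dual of U(r,n) is U(n-r, n) = U(6,10).
Bases of U(6,10) are all (6)-element subsets.
|B(M*)| = C(10,6) = 210.

210


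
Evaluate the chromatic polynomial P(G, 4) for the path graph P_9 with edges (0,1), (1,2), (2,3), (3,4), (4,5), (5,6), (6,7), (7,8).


P(P_9, k) = k * (k-1)^(8).
P(4) = 4 * 3^8 = 4 * 6561 = 26244.

26244


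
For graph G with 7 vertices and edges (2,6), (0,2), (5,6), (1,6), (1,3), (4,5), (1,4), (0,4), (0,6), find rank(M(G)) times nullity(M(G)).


r(M) = |V| - c = 7 - 1 = 6.
nullity = |E| - r(M) = 9 - 6 = 3.
Product = 6 * 3 = 18.

18


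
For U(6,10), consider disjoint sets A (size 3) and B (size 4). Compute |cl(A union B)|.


|A union B| = 3 + 4 = 7 (disjoint).
In U(6,10), cl(S) = S if |S| < 6, else cl(S) = E.
Since 7 >= 6, cl(A union B) = E.
|cl(A union B)| = 10.

10


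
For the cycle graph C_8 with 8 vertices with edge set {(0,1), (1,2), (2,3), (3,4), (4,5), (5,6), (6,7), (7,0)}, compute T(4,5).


T(C_8; x,y) = x + x^2 + ... + x^(7) + y.
T(4,5) = 4^1 + 4^2 + 4^3 + 4^4 + 4^5 + 4^6 + 4^7 + 5
= 4 + 16 + 64 + 256 + 1024 + 4096 + 16384 + 5
= 21849.

21849


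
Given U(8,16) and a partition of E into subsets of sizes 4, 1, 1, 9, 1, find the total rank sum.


r(Ai) = min(|Ai|, 8) for each part.
Sum = min(4,8) + min(1,8) + min(1,8) + min(9,8) + min(1,8)
    = 4 + 1 + 1 + 8 + 1
    = 15.

15


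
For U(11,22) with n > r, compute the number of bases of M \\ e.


Deleting e from U(11,22) gives U(11,21) since n > r.
Bases of U(11,21) = (21 choose 11) = 352716.

352716


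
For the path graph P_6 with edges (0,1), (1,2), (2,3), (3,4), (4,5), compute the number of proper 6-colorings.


P(P_6, k) = k * (k-1)^(5).
P(6) = 6 * 5^5 = 6 * 3125 = 18750.

18750


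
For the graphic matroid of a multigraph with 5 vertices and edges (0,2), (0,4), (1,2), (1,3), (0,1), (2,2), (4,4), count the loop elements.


In a graphic matroid, a loop is a self-loop edge (u,u) with rank 0.
Examining all 7 edges for self-loops...
Self-loops found: (2,2), (4,4)
Number of loops = 2.

2


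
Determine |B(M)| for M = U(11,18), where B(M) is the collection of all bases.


Bases of U(11,18) are all 11-element subsets of the 18-element ground set.
Number of bases = C(18,11).
C(18,11) = 18! / (11! * 7!) = 31824.

31824


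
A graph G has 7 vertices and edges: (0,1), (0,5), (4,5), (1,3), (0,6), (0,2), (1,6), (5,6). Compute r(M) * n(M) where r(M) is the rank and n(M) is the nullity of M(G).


r(M) = |V| - c = 7 - 1 = 6.
nullity = |E| - r(M) = 8 - 6 = 2.
Product = 6 * 2 = 12.

12


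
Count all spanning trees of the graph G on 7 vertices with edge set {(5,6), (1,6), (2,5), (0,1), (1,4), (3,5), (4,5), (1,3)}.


By Kirchhoff's matrix tree theorem, the number of spanning trees equals
the determinant of any cofactor of the Laplacian matrix L.
G has 7 vertices and 8 edges.
Computing the (6 x 6) cofactor determinant gives 12.

12


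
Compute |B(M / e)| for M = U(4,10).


Contracting e from U(4,10) gives U(3,9).
Bases of U(3,9) = C(9,3) = (9 * 8 * 7) / (1 * 2 * 3) = 84.

84


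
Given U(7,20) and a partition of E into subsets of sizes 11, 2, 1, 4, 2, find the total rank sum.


r(Ai) = min(|Ai|, 7) for each part.
Sum = min(11,7) + min(2,7) + min(1,7) + min(4,7) + min(2,7)
    = 7 + 2 + 1 + 4 + 2
    = 16.

16


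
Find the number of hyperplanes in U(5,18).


Hyperplanes of U(5,18) are flats of rank 4.
In a uniform matroid, these are exactly the (4)-element subsets.
Count = C(18,4) = 18! / (4! * 14!) = 3060.

3060


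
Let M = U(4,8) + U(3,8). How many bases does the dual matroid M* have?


(M1+M2)* = M1* + M2*.
M1* = U(4,8), bases: C(8,4) = 70.
M2* = U(5,8), bases: C(8,5) = 56.
|B(M*)| = 70 * 56 = 3920.

3920


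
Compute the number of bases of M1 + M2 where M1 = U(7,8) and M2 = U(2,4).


Bases of a direct sum M1 + M2: |B| = |B(M1)| * |B(M2)|.
|B(U(7,8))| = C(8,7) = 8.
|B(U(2,4))| = C(4,2) = 6.
Total bases = 8 * 6 = 48.

48


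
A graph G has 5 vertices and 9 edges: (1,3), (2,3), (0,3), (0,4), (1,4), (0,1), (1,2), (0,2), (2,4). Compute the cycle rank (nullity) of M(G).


Cycle rank (nullity) = |E| - r(M) = |E| - (|V| - c).
|E| = 9, |V| = 5, c = 1.
Nullity = 9 - (5 - 1) = 9 - 4 = 5.

5


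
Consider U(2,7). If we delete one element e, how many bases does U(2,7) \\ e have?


Deleting e from U(2,7) gives U(2,6) since n > r.
Bases of U(2,6) = C(6,2) = 6! / (2! * 4!) = 15.

15


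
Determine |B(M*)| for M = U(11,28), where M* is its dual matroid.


The dual of U(r,n) is U(n-r, n) = U(17,28).
Bases of U(17,28) are all (17)-element subsets.
|B(M*)| = (28 choose 17) = 21474180.

21474180


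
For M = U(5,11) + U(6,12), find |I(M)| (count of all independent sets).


For a direct sum, |I(M1+M2)| = |I(M1)| * |I(M2)|.
|I(U(5,11))| = sum C(11,k) for k=0..5 = 1024.
|I(U(6,12))| = sum C(12,k) for k=0..6 = 2510.
Total = 1024 * 2510 = 2570240.

2570240


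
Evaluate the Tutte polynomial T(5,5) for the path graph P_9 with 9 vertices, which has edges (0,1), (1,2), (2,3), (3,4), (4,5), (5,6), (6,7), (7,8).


A path on 9 vertices is a tree with 8 edges.
T(x,y) = x^(8) for any tree.
T(5,5) = 5^8 = 390625.

390625


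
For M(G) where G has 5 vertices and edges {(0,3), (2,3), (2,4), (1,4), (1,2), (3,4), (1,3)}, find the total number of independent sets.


An independent set in a graphic matroid is an acyclic edge subset.
G has 5 vertices and 7 edges.
Enumerate all 2^7 = 128 subsets, checking for acyclicity.
Total independent sets = 76.

76


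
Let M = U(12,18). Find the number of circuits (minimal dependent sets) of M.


In U(12,18), circuits are the (13)-element subsets.
Any set of 13 elements is dependent, and removing any one element gives
an independent set of size 12, so it is a minimal dependent set.
Number of circuits = (18 choose 13) = 8568.

8568


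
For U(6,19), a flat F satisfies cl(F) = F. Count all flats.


Flats of U(6,19): every subset of size < 6 is a flat, plus E itself.
Count = (19 choose 0) + (19 choose 1) + (19 choose 2) + (19 choose 3) + (19 choose 4) + (19 choose 5) + 1
     = 1 + 19 + 171 + 969 + 3876 + 11628 + 1
     = 16665.

16665


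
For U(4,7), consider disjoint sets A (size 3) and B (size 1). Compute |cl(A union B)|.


|A union B| = 3 + 1 = 4 (disjoint).
In U(4,7), cl(S) = S if |S| < 4, else cl(S) = E.
Since 4 >= 4, cl(A union B) = E.
|cl(A union B)| = 7.

7


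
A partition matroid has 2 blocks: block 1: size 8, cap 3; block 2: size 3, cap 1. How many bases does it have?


A basis picks exactly ci elements from block i.
Number of bases = product of C(|Si|, ci).
= C(8,3) * C(3,1)
= 56 * 3
= 168.

168


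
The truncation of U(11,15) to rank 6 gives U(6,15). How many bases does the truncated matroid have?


Truncating U(11,15) to rank 6 gives U(6,15).
Bases of U(6,15) are all 6-element subsets of 15 elements.
Number of bases = (15 choose 6) = 5005.

5005


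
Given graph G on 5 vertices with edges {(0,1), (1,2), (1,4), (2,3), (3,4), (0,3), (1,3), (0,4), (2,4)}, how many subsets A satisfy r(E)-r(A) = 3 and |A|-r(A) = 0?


R(x,y) = sum over A in 2^E of x^(r(E)-r(A)) * y^(|A|-r(A)).
G has 5 vertices, 9 edges. r(E) = 4.
Enumerate all 2^9 = 512 subsets.
Count subsets with r(E)-r(A)=3 and |A|-r(A)=0: 9.

9


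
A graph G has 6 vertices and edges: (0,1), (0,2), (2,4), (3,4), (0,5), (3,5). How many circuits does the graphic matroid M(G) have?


A circuit in a graphic matroid = edge set of a simple cycle.
G has 6 vertices and 6 edges.
Enumerating all minimal edge subsets forming cycles...
Total circuits found: 1.

1


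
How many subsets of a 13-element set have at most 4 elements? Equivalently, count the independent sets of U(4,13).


Independent sets of U(4,13) are all subsets of size <= 4.
Count = (13 choose 0) + (13 choose 1) + (13 choose 2) + (13 choose 3) + (13 choose 4)
     = 1 + 13 + 78 + 286 + 715
     = 1093.

1093


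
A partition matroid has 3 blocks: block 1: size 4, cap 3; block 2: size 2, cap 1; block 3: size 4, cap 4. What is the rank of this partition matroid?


Rank of a partition matroid = sum of min(|Si|, ci) for each block.
= min(4,3) + min(2,1) + min(4,4)
= 3 + 1 + 4
= 8.

8


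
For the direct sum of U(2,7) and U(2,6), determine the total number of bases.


Bases of a direct sum M1 + M2: |B| = |B(M1)| * |B(M2)|.
|B(U(2,7))| = C(7,2) = 21.
|B(U(2,6))| = C(6,2) = 15.
Total bases = 21 * 15 = 315.

315


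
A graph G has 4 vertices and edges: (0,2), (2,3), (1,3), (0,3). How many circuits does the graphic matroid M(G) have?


A circuit in a graphic matroid = edge set of a simple cycle.
G has 4 vertices and 4 edges.
Enumerating all minimal edge subsets forming cycles...
Total circuits found: 1.

1


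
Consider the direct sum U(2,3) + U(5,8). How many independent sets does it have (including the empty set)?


For a direct sum, |I(M1+M2)| = |I(M1)| * |I(M2)|.
|I(U(2,3))| = sum C(3,k) for k=0..2 = 7.
|I(U(5,8))| = sum C(8,k) for k=0..5 = 219.
Total = 7 * 219 = 1533.

1533


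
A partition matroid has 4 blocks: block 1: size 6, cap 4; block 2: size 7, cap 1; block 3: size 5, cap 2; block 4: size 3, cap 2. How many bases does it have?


A basis picks exactly ci elements from block i.
Number of bases = product of C(|Si|, ci).
= C(6,4) * C(7,1) * C(5,2) * C(3,2)
= 15 * 7 * 10 * 3
= 3150.

3150


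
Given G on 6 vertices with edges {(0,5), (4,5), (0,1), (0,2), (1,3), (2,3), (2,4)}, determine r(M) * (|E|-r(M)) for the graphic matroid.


r(M) = |V| - c = 6 - 1 = 5.
nullity = |E| - r(M) = 7 - 5 = 2.
Product = 5 * 2 = 10.

10


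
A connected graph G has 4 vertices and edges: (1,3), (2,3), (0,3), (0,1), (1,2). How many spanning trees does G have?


By Kirchhoff's matrix tree theorem, the number of spanning trees equals
the determinant of any cofactor of the Laplacian matrix L.
G has 4 vertices and 5 edges.
Computing the (3 x 3) cofactor determinant gives 8.

8


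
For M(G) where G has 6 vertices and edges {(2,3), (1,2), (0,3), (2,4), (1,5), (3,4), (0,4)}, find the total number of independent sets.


An independent set in a graphic matroid is an acyclic edge subset.
G has 6 vertices and 7 edges.
Enumerate all 2^7 = 128 subsets, checking for acyclicity.
Total independent sets = 96.

96


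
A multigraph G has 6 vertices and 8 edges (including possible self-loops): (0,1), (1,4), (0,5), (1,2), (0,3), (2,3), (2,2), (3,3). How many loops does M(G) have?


In a graphic matroid, a loop is a self-loop edge (u,u) with rank 0.
Examining all 8 edges for self-loops...
Self-loops found: (2,2), (3,3)
Number of loops = 2.

2


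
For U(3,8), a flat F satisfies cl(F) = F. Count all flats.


Flats of U(3,8): every subset of size < 3 is a flat, plus E itself.
Count = C(8,0) + C(8,1) + C(8,2) + 1
     = 1 + 8 + 28 + 1
     = 38.

38


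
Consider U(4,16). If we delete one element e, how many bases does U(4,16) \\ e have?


Deleting e from U(4,16) gives U(4,15) since n > r.
Bases of U(4,15) = C(15,4) = (15 * 14 * 13 * 12) / (1 * 2 * 3 * 4) = 1365.

1365


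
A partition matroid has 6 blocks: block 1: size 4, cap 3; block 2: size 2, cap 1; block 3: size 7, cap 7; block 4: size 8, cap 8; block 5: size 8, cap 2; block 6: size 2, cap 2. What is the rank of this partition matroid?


Rank of a partition matroid = sum of min(|Si|, ci) for each block.
= min(4,3) + min(2,1) + min(7,7) + min(8,8) + min(8,2) + min(2,2)
= 3 + 1 + 7 + 8 + 2 + 2
= 23.

23


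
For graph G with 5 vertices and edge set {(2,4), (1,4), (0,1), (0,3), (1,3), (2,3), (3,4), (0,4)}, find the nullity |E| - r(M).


Cycle rank (nullity) = |E| - r(M) = |E| - (|V| - c).
|E| = 8, |V| = 5, c = 1.
Nullity = 8 - (5 - 1) = 8 - 4 = 4.

4
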